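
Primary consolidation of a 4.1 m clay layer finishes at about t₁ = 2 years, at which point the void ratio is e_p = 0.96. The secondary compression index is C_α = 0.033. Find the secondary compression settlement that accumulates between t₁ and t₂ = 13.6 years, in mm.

S_s ≈ 57.5 mm

Secondary compression: S_s = C_α·H/(1+e_p)·log₁₀(t₂/t₁)
S_s = 0.033×4.1/(1+0.96)×log₁₀(13.6/2)
    = 0.06903 × 0.8325 = 0.05747 m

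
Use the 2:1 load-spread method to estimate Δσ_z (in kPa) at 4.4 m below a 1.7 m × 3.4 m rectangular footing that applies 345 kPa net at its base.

By the 2:1 method the load spreads at 1 horizontal : 2 vertical, so at depth z the loaded area has grown by z in each plan dimension:
Δσ = qBL/((B+z)(L+z)) = 345×1.7×3.4/((1.7+4.4)(3.4+4.4)) = 41.91 kPa

Δσ_z ≈ 41.9 kPa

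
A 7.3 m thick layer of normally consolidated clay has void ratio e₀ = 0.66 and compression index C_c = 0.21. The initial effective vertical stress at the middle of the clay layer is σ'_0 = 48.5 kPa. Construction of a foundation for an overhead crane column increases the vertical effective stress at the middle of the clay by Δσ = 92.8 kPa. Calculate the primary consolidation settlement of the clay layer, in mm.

S_c ≈ 429 mm

Final effective stress: σ'_f = σ'_0 + Δσ = 48.5 + 92.8 = 141.3 kPa.
Normally consolidated clay, so the full stress increment lies on the virgin compression line:
S_c = C_c·H/(1+e₀)·log₁₀(σ'_f/σ'_0) = 0.21×7.3/(1+0.66)×log₁₀(141.3/48.5)
    = 0.92349 × 0.4644 = 0.4289 m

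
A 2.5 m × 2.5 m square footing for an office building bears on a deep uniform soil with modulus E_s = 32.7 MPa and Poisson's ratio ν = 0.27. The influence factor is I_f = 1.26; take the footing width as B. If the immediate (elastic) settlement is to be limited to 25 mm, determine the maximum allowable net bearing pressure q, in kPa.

q ≈ 280 kPa

E_s = 32.7 MPa = 32700 kPa.
S_e = q·B·(1−ν²)/E_s · I_f  ⇒  q = S_e·E_s / (B·(1−ν²)·I_f).
q = 0.025 × 32700 / (2.5 × 0.9271 × 1.26) = 279.9 kPa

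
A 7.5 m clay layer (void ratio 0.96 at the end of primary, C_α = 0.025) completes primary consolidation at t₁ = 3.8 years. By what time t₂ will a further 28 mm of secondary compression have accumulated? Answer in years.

t₂ ≈ 7.46 years

S_s = C_α·H/(1+e_p)·log₁₀(t₂/t₁) ⇒ log₁₀(t₂/t₁) = S_s·(1+e_p)/(C_α·H).
log₁₀(t₂/t₁) = 0.028 × (1+0.96) / (0.025×7.5) = 0.2927
t₂ = t₁ × 10^0.2927 = 3.8 × 1.962 = 7.456 years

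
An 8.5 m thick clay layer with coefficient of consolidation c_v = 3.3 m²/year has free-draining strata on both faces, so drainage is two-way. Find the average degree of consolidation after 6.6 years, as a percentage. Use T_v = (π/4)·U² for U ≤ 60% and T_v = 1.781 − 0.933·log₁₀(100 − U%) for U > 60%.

U ≈ 95.9 %

Drainage path length: H_d = H/2 = 4.25 m (double drainage).
T_v = c_v·t/H_d² = 3.3×6.6/4.25² = 1.2058.
T_v = 1.2058 corresponds to the U > 60% branch:
U = 1 − 10^((1.781 − T_v)/0.933)/100 = 0.9586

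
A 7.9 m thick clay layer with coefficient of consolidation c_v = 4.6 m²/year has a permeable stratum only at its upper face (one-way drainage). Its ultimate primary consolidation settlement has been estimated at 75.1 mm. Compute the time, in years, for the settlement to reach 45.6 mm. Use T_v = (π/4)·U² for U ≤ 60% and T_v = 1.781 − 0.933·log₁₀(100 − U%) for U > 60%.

t ≈ 3.98 years

Drainage path length: H_d = H = 7.9 m (single drainage).
U = S(t)/S_ult = 45.6/75.1 = 0.6072.
U > 60%: T_v = 1.781 − 0.933·log₁₀(100 − 60.719) = 0.29363.
t = T_v·H_d²/c_v = 0.29363×7.9²/4.6 = 3.984 years.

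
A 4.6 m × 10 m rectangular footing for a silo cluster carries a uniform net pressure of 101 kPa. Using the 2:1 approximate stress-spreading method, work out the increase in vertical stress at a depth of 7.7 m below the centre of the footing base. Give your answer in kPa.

By the 2:1 method the load spreads at 1 horizontal : 2 vertical, so at depth z the loaded area has grown by z in each plan dimension:
Δσ = qBL/((B+z)(L+z)) = 101×4.6×10/((4.6+7.7)(10+7.7)) = 21.34 kPa

Δσ_z ≈ 21.3 kPa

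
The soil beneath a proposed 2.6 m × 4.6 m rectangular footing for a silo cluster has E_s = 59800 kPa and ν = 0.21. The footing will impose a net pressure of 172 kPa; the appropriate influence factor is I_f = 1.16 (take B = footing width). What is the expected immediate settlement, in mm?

S_e ≈ 8.29 mm

Immediate (elastic) settlement: S_e = q·B·(1−ν²)/E_s · I_f.
S_e = 172 × 2.6 × (1 − 0.21²) / 59800 × 1.16
    = 172 × 2.6 × 0.9559 / 59800 × 1.16
    = 0.008292 m = 8.292 mm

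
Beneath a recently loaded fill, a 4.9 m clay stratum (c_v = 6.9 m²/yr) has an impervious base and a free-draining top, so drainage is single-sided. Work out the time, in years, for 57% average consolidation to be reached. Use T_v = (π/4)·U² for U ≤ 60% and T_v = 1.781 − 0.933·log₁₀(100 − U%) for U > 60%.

Drainage path length: H_d = H = 4.9 m (single drainage).
U ≤ 60%: T_v = (π/4)·U² = (π/4)×0.57² = 0.25518.
t = T_v·H_d²/c_v = 0.25518×4.9²/6.9 = 0.888 years.

t ≈ 0.888 years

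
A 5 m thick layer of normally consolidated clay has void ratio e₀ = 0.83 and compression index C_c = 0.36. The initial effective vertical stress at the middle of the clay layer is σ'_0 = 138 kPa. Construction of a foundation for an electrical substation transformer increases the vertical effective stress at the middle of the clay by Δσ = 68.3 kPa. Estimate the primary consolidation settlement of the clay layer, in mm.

S_c ≈ 172 mm

Final effective stress: σ'_f = σ'_0 + Δσ = 138 + 68.3 = 206.3 kPa.
Normally consolidated clay, so the full stress increment lies on the virgin compression line:
S_c = C_c·H/(1+e₀)·log₁₀(σ'_f/σ'_0) = 0.36×5/(1+0.83)×log₁₀(206.3/138)
    = 0.98361 × 0.17462 = 0.1718 m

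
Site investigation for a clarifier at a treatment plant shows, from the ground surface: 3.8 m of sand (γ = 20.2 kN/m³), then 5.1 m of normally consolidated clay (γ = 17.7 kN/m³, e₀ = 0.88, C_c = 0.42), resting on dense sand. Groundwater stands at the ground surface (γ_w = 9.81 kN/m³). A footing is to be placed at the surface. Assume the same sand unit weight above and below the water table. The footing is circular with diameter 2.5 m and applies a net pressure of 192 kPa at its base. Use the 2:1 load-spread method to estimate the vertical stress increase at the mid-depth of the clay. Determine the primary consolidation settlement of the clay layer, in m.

S_c ≈ 0.113 m

Mid-depth of clay below the ground surface: z = 3.8 + 5.1/2 = 6.35 m.
Total vertical stress at mid-clay: σ_v = 20.2×3.8 + 17.7×2.55 = 121.89 kPa.
Pore pressure: u = 9.81×(6.35 − 0) = 62.294 kPa.
Initial effective stress: σ'_0 = σ_v − u = 121.89 − 62.294 = 59.596 kPa.
Stress increase at mid-clay by the 2:1 spreading method:
Δσ ≈ qD²/(D+z)² = 192×2.5²/(2.5+6.35)² = 15.321 kPa
Final effective stress: σ'_f = σ'_0 + Δσ = 59.596 + 15.321 = 74.917 kPa.
Normally consolidated clay, so the full stress increment lies on the virgin compression line:
S_c = C_c·H/(1+e₀)·log₁₀(σ'_f/σ'_0) = 0.42×5.1/(1+0.88)×log₁₀(74.917/59.596)
    = 1.1394 × 0.099363 = 0.1132 m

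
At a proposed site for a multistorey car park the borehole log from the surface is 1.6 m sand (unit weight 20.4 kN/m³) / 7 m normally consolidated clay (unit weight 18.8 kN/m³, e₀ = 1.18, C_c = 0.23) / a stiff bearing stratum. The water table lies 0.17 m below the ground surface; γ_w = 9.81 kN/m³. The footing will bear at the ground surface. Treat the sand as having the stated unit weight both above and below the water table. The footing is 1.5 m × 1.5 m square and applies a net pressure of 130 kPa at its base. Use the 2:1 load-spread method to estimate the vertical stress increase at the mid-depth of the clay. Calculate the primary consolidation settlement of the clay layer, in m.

Mid-depth of clay below the ground surface: z = 1.6 + 7/2 = 5.1 m.
Total vertical stress at mid-clay: σ_v = 20.4×1.6 + 18.8×3.5 = 98.44 kPa.
Pore pressure: u = 9.81×(5.1 − 0.17) = 48.363 kPa.
Initial effective stress: σ'_0 = σ_v − u = 98.44 − 48.363 = 50.077 kPa.
Stress increase at mid-clay by the 2:1 spreading method:
Δσ = qBL/((B+z)(L+z)) = 130×1.5×1.5/((1.5+5.1)(1.5+5.1)) = 6.7149 kPa
Final effective stress: σ'_f = σ'_0 + Δσ = 50.077 + 6.7149 = 56.792 kPa.
Normally consolidated clay, so the full stress increment lies on the virgin compression line:
S_c = C_c·H/(1+e₀)·log₁₀(σ'_f/σ'_0) = 0.23×7/(1+1.18)×log₁₀(56.792/50.077)
    = 0.73853 × 0.054649 = 0.04036 m

S_c ≈ 0.0404 m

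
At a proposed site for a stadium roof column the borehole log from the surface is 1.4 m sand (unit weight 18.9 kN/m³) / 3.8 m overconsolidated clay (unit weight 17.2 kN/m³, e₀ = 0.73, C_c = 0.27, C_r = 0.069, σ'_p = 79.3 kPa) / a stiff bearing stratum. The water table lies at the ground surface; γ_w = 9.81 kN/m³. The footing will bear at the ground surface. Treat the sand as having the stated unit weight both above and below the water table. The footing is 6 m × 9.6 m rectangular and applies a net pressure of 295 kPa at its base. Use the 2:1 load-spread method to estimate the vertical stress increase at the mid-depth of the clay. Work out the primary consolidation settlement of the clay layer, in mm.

S_c ≈ 265 mm

Mid-depth of clay below the ground surface: z = 1.4 + 3.8/2 = 3.3 m.
Total vertical stress at mid-clay: σ_v = 18.9×1.4 + 17.2×1.9 = 59.14 kPa.
Pore pressure: u = 9.81×(3.3 − 0) = 32.373 kPa.
Initial effective stress: σ'_0 = σ_v − u = 59.14 − 32.373 = 26.767 kPa.
Stress increase at mid-clay by the 2:1 spreading method:
Δσ = qBL/((B+z)(L+z)) = 295×6×9.6/((6+3.3)(9.6+3.3)) = 141.64 kPa
Final effective stress: σ'_f = 26.767 + 141.64 = 168.41 kPa.
σ'_f = 168.41 > σ'_p = 79.3 kPa, so the stress path crosses the preconsolidation pressure — recompression up to σ'_p, then virgin compression beyond:
S_c = H/(1+e₀)·[C_r·log₁₀(σ'_p/σ'_0) + C_c·log₁₀(σ'_f/σ'_p)]
    = 3.8/1.73 × [0.069×log₁₀(79.3/26.767) + 0.27×log₁₀(168.41/79.3)]
    = 2.1965 × [0.032545 + 0.088316] = 0.2655 m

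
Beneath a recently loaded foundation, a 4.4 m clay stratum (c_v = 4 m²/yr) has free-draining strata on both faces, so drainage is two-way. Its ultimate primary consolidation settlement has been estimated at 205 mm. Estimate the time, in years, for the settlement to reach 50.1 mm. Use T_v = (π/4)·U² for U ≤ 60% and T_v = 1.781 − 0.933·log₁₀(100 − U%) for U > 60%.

Drainage path length: H_d = H/2 = 2.2 m (double drainage).
U = S(t)/S_ult = 50.1/205 = 0.2444.
U ≤ 60%: T_v = (π/4)·U² = (π/4)×0.24439² = 0.046909.
t = T_v·H_d²/c_v = 0.046909×2.2²/4 = 0.05676 years.

t ≈ 0.0568 years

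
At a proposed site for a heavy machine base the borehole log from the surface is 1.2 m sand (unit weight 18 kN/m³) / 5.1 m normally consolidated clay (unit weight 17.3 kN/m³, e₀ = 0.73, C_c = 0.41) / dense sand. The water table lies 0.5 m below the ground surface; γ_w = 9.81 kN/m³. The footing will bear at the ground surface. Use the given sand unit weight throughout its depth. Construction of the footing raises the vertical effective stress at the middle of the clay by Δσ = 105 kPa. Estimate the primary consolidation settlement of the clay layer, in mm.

Mid-depth of clay below the ground surface: z = 1.2 + 5.1/2 = 3.75 m.
Total vertical stress at mid-clay: σ_v = 18×1.2 + 17.3×2.55 = 65.715 kPa.
Pore pressure: u = 9.81×(3.75 − 0.5) = 31.883 kPa.
Initial effective stress: σ'_0 = σ_v − u = 65.715 − 31.883 = 33.832 kPa.
Final effective stress: σ'_f = σ'_0 + Δσ = 33.832 + 105 = 138.83 kPa.
Normally consolidated clay, so the full stress increment lies on the virgin compression line:
S_c = C_c·H/(1+e₀)·log₁₀(σ'_f/σ'_0) = 0.41×5.1/(1+0.73)×log₁₀(138.83/33.832)
    = 1.2087 × 0.61316 = 0.7411 m

S_c ≈ 741 mm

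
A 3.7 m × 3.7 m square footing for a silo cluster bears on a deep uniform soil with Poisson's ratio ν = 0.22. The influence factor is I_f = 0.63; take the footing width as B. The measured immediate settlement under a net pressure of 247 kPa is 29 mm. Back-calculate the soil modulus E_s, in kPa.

E_s ≈ 18900 kPa

S_e = q·B·(1−ν²)/E_s · I_f  ⇒  E_s = q·B·(1−ν²)·I_f / S_e.
E_s = 247 × 3.7 × 0.9516 × 0.63 / 0.029 = 18890 kPa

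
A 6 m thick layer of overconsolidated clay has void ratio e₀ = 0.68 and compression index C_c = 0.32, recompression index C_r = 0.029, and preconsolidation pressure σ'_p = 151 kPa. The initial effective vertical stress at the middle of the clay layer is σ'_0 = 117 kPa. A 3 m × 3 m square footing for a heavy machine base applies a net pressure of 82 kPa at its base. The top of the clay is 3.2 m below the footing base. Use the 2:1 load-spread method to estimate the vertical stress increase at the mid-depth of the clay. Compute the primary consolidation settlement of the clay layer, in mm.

Mid-depth of clay below the footing base: z = 3.2 + 6/2 = 6.2 m.
Stress increase at mid-clay by the 2:1 spreading method:
Δσ = qBL/((B+z)(L+z)) = 82×3×3/((3+6.2)(3+6.2)) = 8.7193 kPa
Final effective stress: σ'_f = 117 + 8.7193 = 125.72 kPa.
σ'_f = 125.72 ≤ σ'_p = 151 kPa, so the clay remains overconsolidated and only the recompression index applies:
S_c = C_r·H/(1+e₀)·log₁₀(σ'_f/σ'_0) = 0.029×6/1.68×log₁₀(125.72/117)
    = 0.10357 × 0.031219 = 0.003233 m

S_c ≈ 3.23 mm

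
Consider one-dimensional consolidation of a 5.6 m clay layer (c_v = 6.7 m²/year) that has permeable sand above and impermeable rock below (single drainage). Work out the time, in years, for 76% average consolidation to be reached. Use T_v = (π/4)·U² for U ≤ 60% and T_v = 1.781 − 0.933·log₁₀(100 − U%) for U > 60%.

t ≈ 2.31 years

Drainage path length: H_d = H = 5.6 m (single drainage).
U > 60%: T_v = 1.781 − 0.933·log₁₀(100 − 76) = 0.49326.
t = T_v·H_d²/c_v = 0.49326×5.6²/6.7 = 2.309 years.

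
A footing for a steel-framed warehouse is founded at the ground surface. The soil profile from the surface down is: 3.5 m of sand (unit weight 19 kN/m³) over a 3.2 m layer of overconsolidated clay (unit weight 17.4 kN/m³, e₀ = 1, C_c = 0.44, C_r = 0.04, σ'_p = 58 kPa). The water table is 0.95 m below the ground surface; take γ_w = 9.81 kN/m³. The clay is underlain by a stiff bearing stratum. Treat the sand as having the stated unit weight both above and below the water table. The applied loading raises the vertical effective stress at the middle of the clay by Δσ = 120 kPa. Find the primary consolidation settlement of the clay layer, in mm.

Mid-depth of clay below the ground surface: z = 3.5 + 3.2/2 = 5.1 m.
Total vertical stress at mid-clay: σ_v = 19×3.5 + 17.4×1.6 = 94.34 kPa.
Pore pressure: u = 9.81×(5.1 − 0.95) = 40.712 kPa.
Initial effective stress: σ'_0 = σ_v − u = 94.34 − 40.712 = 53.628 kPa.
Final effective stress: σ'_f = 53.628 + 120 = 173.63 kPa.
σ'_f = 173.63 > σ'_p = 58 kPa, so the stress path crosses the preconsolidation pressure — recompression up to σ'_p, then virgin compression beyond:
S_c = H/(1+e₀)·[C_r·log₁₀(σ'_p/σ'_0) + C_c·log₁₀(σ'_f/σ'_p)]
    = 3.2/2 × [0.04×log₁₀(58/53.628) + 0.44×log₁₀(173.63/58)]
    = 1.6 × [0.0013615 + 0.20953] = 0.3374 m

S_c ≈ 337 mm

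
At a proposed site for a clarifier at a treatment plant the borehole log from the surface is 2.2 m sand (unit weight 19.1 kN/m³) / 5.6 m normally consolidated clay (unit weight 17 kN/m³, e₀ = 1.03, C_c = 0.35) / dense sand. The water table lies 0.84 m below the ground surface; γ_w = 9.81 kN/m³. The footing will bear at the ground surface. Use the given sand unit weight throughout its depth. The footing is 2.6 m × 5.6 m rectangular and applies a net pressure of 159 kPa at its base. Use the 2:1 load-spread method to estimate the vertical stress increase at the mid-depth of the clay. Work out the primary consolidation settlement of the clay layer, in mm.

S_c ≈ 194 mm

Mid-depth of clay below the ground surface: z = 2.2 + 5.6/2 = 5 m.
Total vertical stress at mid-clay: σ_v = 19.1×2.2 + 17×2.8 = 89.62 kPa.
Pore pressure: u = 9.81×(5 − 0.84) = 40.81 kPa.
Initial effective stress: σ'_0 = σ_v − u = 89.62 − 40.81 = 48.81 kPa.
Stress increase at mid-clay by the 2:1 spreading method:
Δσ = qBL/((B+z)(L+z)) = 159×2.6×5.6/((2.6+5)(5.6+5)) = 28.737 kPa
Final effective stress: σ'_f = σ'_0 + Δσ = 48.81 + 28.737 = 77.547 kPa.
Normally consolidated clay, so the full stress increment lies on the virgin compression line:
S_c = C_c·H/(1+e₀)·log₁₀(σ'_f/σ'_0) = 0.35×5.6/(1+1.03)×log₁₀(77.547/48.81)
    = 0.96552 × 0.20106 = 0.1941 m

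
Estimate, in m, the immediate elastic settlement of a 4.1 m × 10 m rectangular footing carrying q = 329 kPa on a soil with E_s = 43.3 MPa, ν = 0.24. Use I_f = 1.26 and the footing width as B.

S_e ≈ 0.037 m

Immediate (elastic) settlement: S_e = q·B·(1−ν²)/E_s · I_f.
E_s = 43.3 MPa = 43300 kPa.
S_e = 329 × 4.1 × (1 − 0.24²) / 43300 × 1.26
    = 329 × 4.1 × 0.9424 / 43300 × 1.26
    = 0.03699 m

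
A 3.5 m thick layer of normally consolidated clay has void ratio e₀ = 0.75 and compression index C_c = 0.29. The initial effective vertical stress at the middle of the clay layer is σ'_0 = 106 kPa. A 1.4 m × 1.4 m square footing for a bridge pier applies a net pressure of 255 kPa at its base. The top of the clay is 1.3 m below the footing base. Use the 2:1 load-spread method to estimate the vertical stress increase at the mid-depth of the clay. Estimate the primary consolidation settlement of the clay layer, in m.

Mid-depth of clay below the footing base: z = 1.3 + 3.5/2 = 3.05 m.
Stress increase at mid-clay by the 2:1 spreading method:
Δσ = qBL/((B+z)(L+z)) = 255×1.4×1.4/((1.4+3.05)(1.4+3.05)) = 25.239 kPa
Final effective stress: σ'_f = σ'_0 + Δσ = 106 + 25.239 = 131.24 kPa.
Normally consolidated clay, so the full stress increment lies on the virgin compression line:
S_c = C_c·H/(1+e₀)·log₁₀(σ'_f/σ'_0) = 0.29×3.5/(1+0.75)×log₁₀(131.24/106)
    = 0.58 × 0.09276 = 0.0538 m

S_c ≈ 0.0538 m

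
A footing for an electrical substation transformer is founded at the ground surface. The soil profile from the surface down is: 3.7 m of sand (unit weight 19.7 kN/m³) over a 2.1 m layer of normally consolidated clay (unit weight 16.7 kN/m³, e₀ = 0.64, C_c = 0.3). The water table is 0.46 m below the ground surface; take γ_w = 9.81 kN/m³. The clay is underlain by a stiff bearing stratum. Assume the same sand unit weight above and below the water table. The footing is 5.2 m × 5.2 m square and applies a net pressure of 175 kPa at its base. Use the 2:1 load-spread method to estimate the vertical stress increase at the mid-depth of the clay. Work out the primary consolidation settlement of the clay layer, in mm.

Mid-depth of clay below the ground surface: z = 3.7 + 2.1/2 = 4.75 m.
Total vertical stress at mid-clay: σ_v = 19.7×3.7 + 16.7×1.05 = 90.425 kPa.
Pore pressure: u = 9.81×(4.75 − 0.46) = 42.085 kPa.
Initial effective stress: σ'_0 = σ_v − u = 90.425 − 42.085 = 48.34 kPa.
Stress increase at mid-clay by the 2:1 spreading method:
Δσ = qBL/((B+z)(L+z)) = 175×5.2×5.2/((5.2+4.75)(5.2+4.75)) = 47.797 kPa
Final effective stress: σ'_f = σ'_0 + Δσ = 48.34 + 47.797 = 96.137 kPa.
Normally consolidated clay, so the full stress increment lies on the virgin compression line:
S_c = C_c·H/(1+e₀)·log₁₀(σ'_f/σ'_0) = 0.3×2.1/(1+0.64)×log₁₀(96.137/48.34)
    = 0.38415 × 0.29858 = 0.1147 m

S_c ≈ 115 mm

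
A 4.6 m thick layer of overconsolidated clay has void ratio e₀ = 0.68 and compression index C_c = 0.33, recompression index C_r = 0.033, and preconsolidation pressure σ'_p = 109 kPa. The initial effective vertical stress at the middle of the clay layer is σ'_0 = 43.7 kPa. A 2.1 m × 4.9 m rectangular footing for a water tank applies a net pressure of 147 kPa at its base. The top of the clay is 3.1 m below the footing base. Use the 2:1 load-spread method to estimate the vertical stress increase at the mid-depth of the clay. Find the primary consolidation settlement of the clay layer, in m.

S_c ≈ 0.0145 m

Mid-depth of clay below the footing base: z = 3.1 + 4.6/2 = 5.4 m.
Stress increase at mid-clay by the 2:1 spreading method:
Δσ = qBL/((B+z)(L+z)) = 147×2.1×4.9/((2.1+5.4)(4.9+5.4)) = 19.581 kPa
Final effective stress: σ'_f = 43.7 + 19.581 = 63.281 kPa.
σ'_f = 63.281 ≤ σ'_p = 109 kPa, so the clay remains overconsolidated and only the recompression index applies:
S_c = C_r·H/(1+e₀)·log₁₀(σ'_f/σ'_0) = 0.033×4.6/1.68×log₁₀(63.281/43.7)
    = 0.090357 × 0.16079 = 0.01453 m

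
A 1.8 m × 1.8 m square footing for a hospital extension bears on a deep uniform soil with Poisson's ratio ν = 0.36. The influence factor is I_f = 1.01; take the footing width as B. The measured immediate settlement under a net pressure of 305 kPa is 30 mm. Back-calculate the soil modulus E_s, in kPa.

E_s ≈ 16100 kPa

S_e = q·B·(1−ν²)/E_s · I_f  ⇒  E_s = q·B·(1−ν²)·I_f / S_e.
E_s = 305 × 1.8 × 0.8704 × 1.01 / 0.03 = 16090 kPa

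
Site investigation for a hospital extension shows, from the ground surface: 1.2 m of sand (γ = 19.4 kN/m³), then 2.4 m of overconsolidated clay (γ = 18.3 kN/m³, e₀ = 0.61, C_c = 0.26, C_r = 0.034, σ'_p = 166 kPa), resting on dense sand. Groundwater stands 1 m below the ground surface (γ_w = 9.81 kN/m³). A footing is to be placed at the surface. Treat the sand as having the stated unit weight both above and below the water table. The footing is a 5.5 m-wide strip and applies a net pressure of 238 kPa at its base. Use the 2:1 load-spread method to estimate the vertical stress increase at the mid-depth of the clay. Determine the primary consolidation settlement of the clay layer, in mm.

S_c ≈ 65.6 mm

Mid-depth of clay below the ground surface: z = 1.2 + 2.4/2 = 2.4 m.
Total vertical stress at mid-clay: σ_v = 19.4×1.2 + 18.3×1.2 = 45.24 kPa.
Pore pressure: u = 9.81×(2.4 − 1) = 13.734 kPa.
Initial effective stress: σ'_0 = σ_v − u = 45.24 − 13.734 = 31.506 kPa.
Stress increase at mid-clay by the 2:1 spreading method:
Δσ = qB/(B+z) = 238×5.5/(5.5+2.4) = 165.7 kPa
Final effective stress: σ'_f = 31.506 + 165.7 = 197.21 kPa.
σ'_f = 197.21 > σ'_p = 166 kPa, so the stress path crosses the preconsolidation pressure — recompression up to σ'_p, then virgin compression beyond:
S_c = H/(1+e₀)·[C_r·log₁₀(σ'_p/σ'_0) + C_c·log₁₀(σ'_f/σ'_p)]
    = 2.4/1.61 × [0.034×log₁₀(166/31.506) + 0.26×log₁₀(197.21/166)]
    = 1.4907 × [0.024538 + 0.019453] = 0.06558 m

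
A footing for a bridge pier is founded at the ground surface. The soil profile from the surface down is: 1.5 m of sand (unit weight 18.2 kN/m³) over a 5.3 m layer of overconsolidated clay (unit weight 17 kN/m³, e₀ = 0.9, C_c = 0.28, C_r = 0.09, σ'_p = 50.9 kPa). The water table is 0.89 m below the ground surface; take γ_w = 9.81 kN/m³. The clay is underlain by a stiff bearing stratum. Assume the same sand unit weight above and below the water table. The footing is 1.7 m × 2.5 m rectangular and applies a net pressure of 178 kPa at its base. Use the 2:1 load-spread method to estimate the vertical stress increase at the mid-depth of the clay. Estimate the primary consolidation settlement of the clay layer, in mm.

Mid-depth of clay below the ground surface: z = 1.5 + 5.3/2 = 4.15 m.
Total vertical stress at mid-clay: σ_v = 18.2×1.5 + 17×2.65 = 72.35 kPa.
Pore pressure: u = 9.81×(4.15 − 0.89) = 31.981 kPa.
Initial effective stress: σ'_0 = σ_v − u = 72.35 − 31.981 = 40.369 kPa.
Stress increase at mid-clay by the 2:1 spreading method:
Δσ = qBL/((B+z)(L+z)) = 178×1.7×2.5/((1.7+4.15)(2.5+4.15)) = 19.446 kPa
Final effective stress: σ'_f = 40.369 + 19.446 = 59.815 kPa.
σ'_f = 59.815 > σ'_p = 50.9 kPa, so the stress path crosses the preconsolidation pressure — recompression up to σ'_p, then virgin compression beyond:
S_c = H/(1+e₀)·[C_r·log₁₀(σ'_p/σ'_0) + C_c·log₁₀(σ'_f/σ'_p)]
    = 5.3/1.9 × [0.09×log₁₀(50.9/40.369) + 0.28×log₁₀(59.815/50.9)]
    = 2.7895 × [0.0090603 + 0.019626] = 0.08002 m

S_c ≈ 80 mm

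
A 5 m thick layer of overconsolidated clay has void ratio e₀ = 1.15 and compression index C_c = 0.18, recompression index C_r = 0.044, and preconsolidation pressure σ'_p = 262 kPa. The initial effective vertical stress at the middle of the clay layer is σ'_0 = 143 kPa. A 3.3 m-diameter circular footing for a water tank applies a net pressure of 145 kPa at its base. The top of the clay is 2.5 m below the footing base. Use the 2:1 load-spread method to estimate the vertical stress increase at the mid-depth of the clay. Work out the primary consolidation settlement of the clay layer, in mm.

Mid-depth of clay below the footing base: z = 2.5 + 5/2 = 5 m.
Stress increase at mid-clay by the 2:1 spreading method:
Δσ ≈ qD²/(D+z)² = 145×3.3²/(3.3+5)² = 22.921 kPa
Final effective stress: σ'_f = 143 + 22.921 = 165.92 kPa.
σ'_f = 165.92 ≤ σ'_p = 262 kPa, so the clay remains overconsolidated and only the recompression index applies:
S_c = C_r·H/(1+e₀)·log₁₀(σ'_f/σ'_0) = 0.044×5/2.15×log₁₀(165.92/143)
    = 0.10233 × 0.064563 = 0.006606 m

S_c ≈ 6.61 mm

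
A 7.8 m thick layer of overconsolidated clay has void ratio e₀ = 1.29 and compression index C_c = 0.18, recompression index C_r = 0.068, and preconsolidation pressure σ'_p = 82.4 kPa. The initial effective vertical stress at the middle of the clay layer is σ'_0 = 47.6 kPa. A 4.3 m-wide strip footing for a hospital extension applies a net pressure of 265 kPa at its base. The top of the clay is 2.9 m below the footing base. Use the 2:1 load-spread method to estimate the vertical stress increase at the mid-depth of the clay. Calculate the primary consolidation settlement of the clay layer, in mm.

S_c ≈ 215 mm

Mid-depth of clay below the footing base: z = 2.9 + 7.8/2 = 6.8 m.
Stress increase at mid-clay by the 2:1 spreading method:
Δσ = qB/(B+z) = 265×4.3/(4.3+6.8) = 102.66 kPa
Final effective stress: σ'_f = 47.6 + 102.66 = 150.26 kPa.
σ'_f = 150.26 > σ'_p = 82.4 kPa, so the stress path crosses the preconsolidation pressure — recompression up to σ'_p, then virgin compression beyond:
S_c = H/(1+e₀)·[C_r·log₁₀(σ'_p/σ'_0) + C_c·log₁₀(σ'_f/σ'_p)]
    = 7.8/2.29 × [0.068×log₁₀(82.4/47.6) + 0.18×log₁₀(150.26/82.4)]
    = 3.4061 × [0.016206 + 0.046965] = 0.2152 m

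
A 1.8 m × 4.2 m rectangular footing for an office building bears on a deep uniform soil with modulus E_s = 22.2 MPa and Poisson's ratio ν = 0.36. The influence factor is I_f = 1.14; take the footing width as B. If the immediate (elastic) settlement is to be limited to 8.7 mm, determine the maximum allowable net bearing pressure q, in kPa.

E_s = 22.2 MPa = 22200 kPa.
S_e = q·B·(1−ν²)/E_s · I_f  ⇒  q = S_e·E_s / (B·(1−ν²)·I_f).
q = 0.0087 × 22200 / (1.8 × 0.8704 × 1.14) = 108.1 kPa

q ≈ 108 kPa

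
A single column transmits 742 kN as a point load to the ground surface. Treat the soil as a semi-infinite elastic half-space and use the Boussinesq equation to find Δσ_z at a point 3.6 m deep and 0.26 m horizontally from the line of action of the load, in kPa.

Boussinesq vertical stress below a point load on an elastic half-space:
Δσ_z = 3P/(2πz²) · [1 + (r/z)²]^(−5/2)
r/z = 0.26/3.6 = 0.072222; [1+(r/z)²]^(−5/2) = 0.98708.
Δσ_z = 3×742/(2π×3.6²) × 0.98708 = 27.336 × 0.98708 = 26.98 kPa

Δσ_z ≈ 27 kPa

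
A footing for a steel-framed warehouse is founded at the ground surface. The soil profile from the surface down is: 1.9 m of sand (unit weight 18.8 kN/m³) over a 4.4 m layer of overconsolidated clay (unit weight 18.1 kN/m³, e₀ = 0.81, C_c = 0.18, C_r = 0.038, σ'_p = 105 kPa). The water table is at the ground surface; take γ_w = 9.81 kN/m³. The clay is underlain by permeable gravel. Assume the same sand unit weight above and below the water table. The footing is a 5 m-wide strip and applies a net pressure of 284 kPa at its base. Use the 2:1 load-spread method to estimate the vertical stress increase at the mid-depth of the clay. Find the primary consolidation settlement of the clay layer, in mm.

S_c ≈ 158 mm

Mid-depth of clay below the ground surface: z = 1.9 + 4.4/2 = 4.1 m.
Total vertical stress at mid-clay: σ_v = 18.8×1.9 + 18.1×2.2 = 75.54 kPa.
Pore pressure: u = 9.81×(4.1 − 0) = 40.221 kPa.
Initial effective stress: σ'_0 = σ_v − u = 75.54 − 40.221 = 35.319 kPa.
Stress increase at mid-clay by the 2:1 spreading method:
Δσ = qB/(B+z) = 284×5/(5+4.1) = 156.04 kPa
Final effective stress: σ'_f = 35.319 + 156.04 = 191.36 kPa.
σ'_f = 191.36 > σ'_p = 105 kPa, so the stress path crosses the preconsolidation pressure — recompression up to σ'_p, then virgin compression beyond:
S_c = H/(1+e₀)·[C_r·log₁₀(σ'_p/σ'_0) + C_c·log₁₀(σ'_f/σ'_p)]
    = 4.4/1.81 × [0.038×log₁₀(105/35.319) + 0.18×log₁₀(191.36/105)]
    = 2.4309 × [0.017981 + 0.046919] = 0.1578 m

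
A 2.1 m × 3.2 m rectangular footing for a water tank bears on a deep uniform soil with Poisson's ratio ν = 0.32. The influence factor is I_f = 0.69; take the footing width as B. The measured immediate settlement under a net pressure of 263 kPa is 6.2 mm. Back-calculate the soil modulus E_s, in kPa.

S_e = q·B·(1−ν²)/E_s · I_f  ⇒  E_s = q·B·(1−ν²)·I_f / S_e.
E_s = 263 × 2.1 × 0.8976 × 0.69 / 0.0062 = 55170 kPa

E_s ≈ 55200 kPa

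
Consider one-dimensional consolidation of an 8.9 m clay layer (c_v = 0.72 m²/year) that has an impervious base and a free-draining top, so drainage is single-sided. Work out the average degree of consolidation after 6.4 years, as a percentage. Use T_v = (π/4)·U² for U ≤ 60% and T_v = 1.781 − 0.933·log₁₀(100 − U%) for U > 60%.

Drainage path length: H_d = H = 8.9 m (single drainage).
T_v = c_v·t/H_d² = 0.72×6.4/8.9² = 0.058174.
T_v = 0.058174 corresponds to the U ≤ 60% branch:
U = √(4T_v/π) = 0.2722

U ≈ 27.2 %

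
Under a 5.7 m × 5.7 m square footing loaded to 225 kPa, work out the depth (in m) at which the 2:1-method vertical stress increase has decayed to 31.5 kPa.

2:1 spreading — at depth z the loaded area has grown by z in each plan dimension:
qB²/(B+z)² = Δσ_z ⇒ z = B(√(q/Δσ_z) − 1) = 5.7×(√(225/31.5) − 1) = 9.534 m

z ≈ 9.53 m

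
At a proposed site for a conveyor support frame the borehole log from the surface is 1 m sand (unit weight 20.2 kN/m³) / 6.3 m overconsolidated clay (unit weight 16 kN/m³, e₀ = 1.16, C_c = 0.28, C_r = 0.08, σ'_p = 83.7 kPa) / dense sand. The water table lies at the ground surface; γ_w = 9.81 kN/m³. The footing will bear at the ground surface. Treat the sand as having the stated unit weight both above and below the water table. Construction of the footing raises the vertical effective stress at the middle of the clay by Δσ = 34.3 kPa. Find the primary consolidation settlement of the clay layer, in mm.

S_c ≈ 77.5 mm

Mid-depth of clay below the ground surface: z = 1 + 6.3/2 = 4.15 m.
Total vertical stress at mid-clay: σ_v = 20.2×1 + 16×3.15 = 70.6 kPa.
Pore pressure: u = 9.81×(4.15 − 0) = 40.712 kPa.
Initial effective stress: σ'_0 = σ_v − u = 70.6 − 40.712 = 29.888 kPa.
Final effective stress: σ'_f = 29.888 + 34.3 = 64.188 kPa.
σ'_f = 64.188 ≤ σ'_p = 83.7 kPa, so the clay remains overconsolidated and only the recompression index applies:
S_c = C_r·H/(1+e₀)·log₁₀(σ'_f/σ'_0) = 0.08×6.3/2.16×log₁₀(64.188/29.888)
    = 0.23334 × 0.33196 = 0.07746 m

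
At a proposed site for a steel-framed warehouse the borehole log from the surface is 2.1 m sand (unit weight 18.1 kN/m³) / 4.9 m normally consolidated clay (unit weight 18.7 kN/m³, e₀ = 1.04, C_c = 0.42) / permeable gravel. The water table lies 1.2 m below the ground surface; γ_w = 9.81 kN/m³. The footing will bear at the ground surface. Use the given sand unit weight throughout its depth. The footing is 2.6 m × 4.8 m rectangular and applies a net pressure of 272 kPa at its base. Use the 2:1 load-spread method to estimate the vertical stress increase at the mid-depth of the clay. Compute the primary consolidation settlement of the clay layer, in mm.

S_c ≈ 303 mm

Mid-depth of clay below the ground surface: z = 2.1 + 4.9/2 = 4.55 m.
Total vertical stress at mid-clay: σ_v = 18.1×2.1 + 18.7×2.45 = 83.825 kPa.
Pore pressure: u = 9.81×(4.55 − 1.2) = 32.864 kPa.
Initial effective stress: σ'_0 = σ_v − u = 83.825 − 32.864 = 50.961 kPa.
Stress increase at mid-clay by the 2:1 spreading method:
Δσ = qBL/((B+z)(L+z)) = 272×2.6×4.8/((2.6+4.55)(4.8+4.55)) = 50.777 kPa
Final effective stress: σ'_f = σ'_0 + Δσ = 50.961 + 50.777 = 101.74 kPa.
Normally consolidated clay, so the full stress increment lies on the virgin compression line:
S_c = C_c·H/(1+e₀)·log₁₀(σ'_f/σ'_0) = 0.42×4.9/(1+1.04)×log₁₀(101.74/50.961)
    = 1.0088 × 0.30025 = 0.3029 m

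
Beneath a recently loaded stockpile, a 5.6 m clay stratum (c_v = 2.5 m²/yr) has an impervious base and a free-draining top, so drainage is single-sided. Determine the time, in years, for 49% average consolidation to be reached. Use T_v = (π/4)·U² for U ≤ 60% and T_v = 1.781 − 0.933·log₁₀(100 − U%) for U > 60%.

t ≈ 2.37 years

Drainage path length: H_d = H = 5.6 m (single drainage).
U ≤ 60%: T_v = (π/4)·U² = (π/4)×0.49² = 0.18857.
t = T_v·H_d²/c_v = 0.18857×5.6²/2.5 = 2.365 years.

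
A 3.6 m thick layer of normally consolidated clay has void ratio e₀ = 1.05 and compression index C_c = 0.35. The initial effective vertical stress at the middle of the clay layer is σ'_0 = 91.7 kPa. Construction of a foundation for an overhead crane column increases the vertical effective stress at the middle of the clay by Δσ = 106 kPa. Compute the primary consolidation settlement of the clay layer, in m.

Final effective stress: σ'_f = σ'_0 + Δσ = 91.7 + 106 = 197.7 kPa.
Normally consolidated clay, so the full stress increment lies on the virgin compression line:
S_c = C_c·H/(1+e₀)·log₁₀(σ'_f/σ'_0) = 0.35×3.6/(1+1.05)×log₁₀(197.7/91.7)
    = 0.61463 × 0.33364 = 0.2051 m

S_c ≈ 0.205 m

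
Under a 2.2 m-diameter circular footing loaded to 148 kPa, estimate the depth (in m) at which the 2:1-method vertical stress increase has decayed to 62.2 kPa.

2:1 spreading — at depth z the loaded area has grown by z in each plan dimension:
qD²/(D+z)² = Δσ_z ⇒ z = D(√(q/Δσ_z) − 1) = 2.2×(√(148/62.2) − 1) = 1.194 m

z ≈ 1.19 m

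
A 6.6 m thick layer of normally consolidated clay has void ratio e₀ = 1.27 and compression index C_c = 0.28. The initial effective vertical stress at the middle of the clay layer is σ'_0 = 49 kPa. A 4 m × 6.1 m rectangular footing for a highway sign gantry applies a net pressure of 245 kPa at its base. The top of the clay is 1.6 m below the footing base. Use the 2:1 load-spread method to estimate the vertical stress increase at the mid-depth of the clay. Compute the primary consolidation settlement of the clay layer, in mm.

S_c ≈ 286 mm

Mid-depth of clay below the footing base: z = 1.6 + 6.6/2 = 4.9 m.
Stress increase at mid-clay by the 2:1 spreading method:
Δσ = qBL/((B+z)(L+z)) = 245×4×6.1/((4+4.9)(6.1+4.9)) = 61.062 kPa
Final effective stress: σ'_f = σ'_0 + Δσ = 49 + 61.062 = 110.06 kPa.
Normally consolidated clay, so the full stress increment lies on the virgin compression line:
S_c = C_c·H/(1+e₀)·log₁₀(σ'_f/σ'_0) = 0.28×6.6/(1+1.27)×log₁₀(110.06/49)
    = 0.8141 × 0.35143 = 0.2861 m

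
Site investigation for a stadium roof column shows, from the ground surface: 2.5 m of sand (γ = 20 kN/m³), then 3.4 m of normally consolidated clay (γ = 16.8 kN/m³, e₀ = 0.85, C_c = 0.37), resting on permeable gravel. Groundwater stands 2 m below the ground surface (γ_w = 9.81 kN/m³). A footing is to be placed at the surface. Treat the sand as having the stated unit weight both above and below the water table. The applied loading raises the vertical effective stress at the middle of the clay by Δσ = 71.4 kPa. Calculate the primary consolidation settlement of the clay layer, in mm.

S_c ≈ 240 mm

Mid-depth of clay below the ground surface: z = 2.5 + 3.4/2 = 4.2 m.
Total vertical stress at mid-clay: σ_v = 20×2.5 + 16.8×1.7 = 78.56 kPa.
Pore pressure: u = 9.81×(4.2 − 2) = 21.582 kPa.
Initial effective stress: σ'_0 = σ_v − u = 78.56 − 21.582 = 56.978 kPa.
Final effective stress: σ'_f = σ'_0 + Δσ = 56.978 + 71.4 = 128.38 kPa.
Normally consolidated clay, so the full stress increment lies on the virgin compression line:
S_c = C_c·H/(1+e₀)·log₁₀(σ'_f/σ'_0) = 0.37×3.4/(1+0.85)×log₁₀(128.38/56.978)
    = 0.68 × 0.35279 = 0.2399 m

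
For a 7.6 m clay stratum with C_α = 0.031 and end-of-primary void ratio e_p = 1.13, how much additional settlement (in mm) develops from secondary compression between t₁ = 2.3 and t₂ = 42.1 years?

Secondary compression: S_s = C_α·H/(1+e_p)·log₁₀(t₂/t₁)
S_s = 0.031×7.6/(1+1.13)×log₁₀(42.1/2.3)
    = 0.1106 × 1.263 = 0.1397 m

S_s ≈ 140 mm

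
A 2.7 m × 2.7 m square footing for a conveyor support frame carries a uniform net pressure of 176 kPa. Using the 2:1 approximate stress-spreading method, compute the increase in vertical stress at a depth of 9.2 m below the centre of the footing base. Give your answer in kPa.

By the 2:1 method the load spreads at 1 horizontal : 2 vertical, so at depth z the loaded area has grown by z in each plan dimension:
Δσ = qBL/((B+z)(L+z)) = 176×2.7×2.7/((2.7+9.2)(2.7+9.2)) = 9.0604 kPa

Δσ_z ≈ 9.06 kPa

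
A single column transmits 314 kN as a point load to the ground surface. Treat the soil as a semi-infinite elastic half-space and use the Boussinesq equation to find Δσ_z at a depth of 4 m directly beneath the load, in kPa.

Δσ_z ≈ 9.37 kPa

Boussinesq vertical stress below a point load on an elastic half-space:
Δσ_z = 3P/(2πz²) · [1 + (r/z)²]^(−5/2)
r/z = 0/4 = 0; [1+(r/z)²]^(−5/2) = 1.
Δσ_z = 3×314/(2π×4²) × 1 = 9.3702 × 1 = 9.37 kPa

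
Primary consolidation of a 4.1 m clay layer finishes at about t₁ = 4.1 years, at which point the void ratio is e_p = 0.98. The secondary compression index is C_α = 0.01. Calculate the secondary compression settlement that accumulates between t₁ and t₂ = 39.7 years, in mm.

Secondary compression: S_s = C_α·H/(1+e_p)·log₁₀(t₂/t₁)
S_s = 0.01×4.1/(1+0.98)×log₁₀(39.7/4.1)
    = 0.02071 × 0.986 = 0.02042 m

S_s ≈ 20.4 mm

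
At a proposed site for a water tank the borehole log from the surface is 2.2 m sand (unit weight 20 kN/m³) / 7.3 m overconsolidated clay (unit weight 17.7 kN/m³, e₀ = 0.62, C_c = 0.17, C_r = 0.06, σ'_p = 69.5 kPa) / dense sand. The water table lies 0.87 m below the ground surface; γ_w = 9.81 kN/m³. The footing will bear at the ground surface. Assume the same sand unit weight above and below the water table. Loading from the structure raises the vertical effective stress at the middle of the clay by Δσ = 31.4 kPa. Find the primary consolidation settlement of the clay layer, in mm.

Mid-depth of clay below the ground surface: z = 2.2 + 7.3/2 = 5.85 m.
Total vertical stress at mid-clay: σ_v = 20×2.2 + 17.7×3.65 = 108.6 kPa.
Pore pressure: u = 9.81×(5.85 − 0.87) = 48.854 kPa.
Initial effective stress: σ'_0 = σ_v − u = 108.6 − 48.854 = 59.746 kPa.
Final effective stress: σ'_f = 59.746 + 31.4 = 91.146 kPa.
σ'_f = 91.146 > σ'_p = 69.5 kPa, so the stress path crosses the preconsolidation pressure — recompression up to σ'_p, then virgin compression beyond:
S_c = H/(1+e₀)·[C_r·log₁₀(σ'_p/σ'_0) + C_c·log₁₀(σ'_f/σ'_p)]
    = 7.3/1.62 × [0.06×log₁₀(69.5/59.746) + 0.17×log₁₀(91.146/69.5)]
    = 4.5062 × [0.0039406 + 0.020018] = 0.108 m

S_c ≈ 108 mm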